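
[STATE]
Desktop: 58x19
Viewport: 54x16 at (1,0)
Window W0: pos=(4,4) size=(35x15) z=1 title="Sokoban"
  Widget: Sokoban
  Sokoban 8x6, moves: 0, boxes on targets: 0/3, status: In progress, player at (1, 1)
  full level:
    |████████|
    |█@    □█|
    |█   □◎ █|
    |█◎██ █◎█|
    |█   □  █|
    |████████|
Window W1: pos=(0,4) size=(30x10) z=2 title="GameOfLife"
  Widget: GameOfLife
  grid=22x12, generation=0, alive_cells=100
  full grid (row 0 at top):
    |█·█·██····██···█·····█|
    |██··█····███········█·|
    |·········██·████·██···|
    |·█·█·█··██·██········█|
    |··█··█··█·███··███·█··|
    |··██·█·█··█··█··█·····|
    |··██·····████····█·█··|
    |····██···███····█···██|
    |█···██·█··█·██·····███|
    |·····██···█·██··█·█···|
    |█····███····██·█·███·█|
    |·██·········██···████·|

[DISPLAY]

                                                      
                                                      
                                                      
                                                      
━━━━━━━━━━━━━━━━━━━━━━━━━━━━┓━━━━━━━━┓                
 GameOfLife                 ┃        ┃                
────────────────────────────┨────────┨                
Gen: 0                      ┃        ┃                
·█·█·█··██·██········█      ┃        ┃                
··█··█··█·███··███·█··      ┃        ┃                
··██·█·█··█··█··█·····      ┃        ┃                
··██·····████····█·█··      ┃        ┃                
····██···███····█···██      ┃        ┃                
━━━━━━━━━━━━━━━━━━━━━━━━━━━━┛        ┃                
   ┃                                 ┃                
   ┃                                 ┃                


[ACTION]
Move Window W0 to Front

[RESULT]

                                                      
                                                      
                                                      
                                                      
━━━┏━━━━━━━━━━━━━━━━━━━━━━━━━━━━━━━━━┓                
 Ga┃ Sokoban                         ┃                
───┠─────────────────────────────────┨                
Gen┃████████                         ┃                
·█·┃█@    □█                         ┃                
··█┃█   □◎ █                         ┃                
··█┃█◎██ █◎█                         ┃                
··█┃█   □  █                         ┃                
···┃████████                         ┃                
━━━┃Moves: 0  0/3                    ┃                
   ┃                                 ┃                
   ┃                                 ┃                


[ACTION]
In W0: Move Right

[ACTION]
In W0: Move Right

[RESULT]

                                                      
                                                      
                                                      
                                                      
━━━┏━━━━━━━━━━━━━━━━━━━━━━━━━━━━━━━━━┓                
 Ga┃ Sokoban                         ┃                
───┠─────────────────────────────────┨                
Gen┃████████                         ┃                
·█·┃█  @  □█                         ┃                
··█┃█   □◎ █                         ┃                
··█┃█◎██ █◎█                         ┃                
··█┃█   □  █                         ┃                
···┃████████                         ┃                
━━━┃Moves: 2  0/3                    ┃                
   ┃                                 ┃                
   ┃                                 ┃                


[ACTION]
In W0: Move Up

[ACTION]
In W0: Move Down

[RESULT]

                                                      
                                                      
                                                      
                                                      
━━━┏━━━━━━━━━━━━━━━━━━━━━━━━━━━━━━━━━┓                
 Ga┃ Sokoban                         ┃                
───┠─────────────────────────────────┨                
Gen┃████████                         ┃                
·█·┃█     □█                         ┃                
··█┃█  @□◎ █                         ┃                
··█┃█◎██ █◎█                         ┃                
··█┃█   □  █                         ┃                
···┃████████                         ┃                
━━━┃Moves: 3  0/3                    ┃                
   ┃                                 ┃                
   ┃                                 ┃                


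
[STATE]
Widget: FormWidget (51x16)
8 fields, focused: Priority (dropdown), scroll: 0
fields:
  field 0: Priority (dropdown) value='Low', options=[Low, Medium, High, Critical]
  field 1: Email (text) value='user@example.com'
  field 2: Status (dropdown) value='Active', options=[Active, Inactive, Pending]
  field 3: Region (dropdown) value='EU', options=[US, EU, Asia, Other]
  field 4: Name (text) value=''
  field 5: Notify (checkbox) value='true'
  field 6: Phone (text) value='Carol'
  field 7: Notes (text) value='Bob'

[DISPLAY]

> Priority:   [Low                               ▼]
  Email:      [user@example.com                   ]
  Status:     [Active                            ▼]
  Region:     [EU                                ▼]
  Name:       [                                   ]
  Notify:     [x]                                  
  Phone:      [Carol                              ]
  Notes:      [Bob                                ]
                                                   
                                                   
                                                   
                                                   
                                                   
                                                   
                                                   
                                                   


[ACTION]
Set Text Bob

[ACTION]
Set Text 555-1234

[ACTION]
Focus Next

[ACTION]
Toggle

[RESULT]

  Priority:   [Low                               ▼]
> Email:      [user@example.com                   ]
  Status:     [Active                            ▼]
  Region:     [EU                                ▼]
  Name:       [                                   ]
  Notify:     [x]                                  
  Phone:      [Carol                              ]
  Notes:      [Bob                                ]
                                                   
                                                   
                                                   
                                                   
                                                   
                                                   
                                                   
                                                   


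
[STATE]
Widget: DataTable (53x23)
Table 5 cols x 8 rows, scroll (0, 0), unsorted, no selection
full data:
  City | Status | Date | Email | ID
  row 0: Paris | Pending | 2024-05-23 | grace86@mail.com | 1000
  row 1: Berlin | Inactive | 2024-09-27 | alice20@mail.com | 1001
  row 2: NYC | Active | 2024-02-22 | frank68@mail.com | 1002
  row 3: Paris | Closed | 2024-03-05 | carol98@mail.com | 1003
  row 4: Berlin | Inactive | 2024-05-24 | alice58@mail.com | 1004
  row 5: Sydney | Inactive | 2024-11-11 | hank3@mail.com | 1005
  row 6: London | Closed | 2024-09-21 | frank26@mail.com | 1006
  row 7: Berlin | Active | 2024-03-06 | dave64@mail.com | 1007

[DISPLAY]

City  │Status  │Date      │Email           │ID       
──────┼────────┼──────────┼────────────────┼────     
Paris │Pending │2024-05-23│grace86@mail.com│1000     
Berlin│Inactive│2024-09-27│alice20@mail.com│1001     
NYC   │Active  │2024-02-22│frank68@mail.com│1002     
Paris │Closed  │2024-03-05│carol98@mail.com│1003     
Berlin│Inactive│2024-05-24│alice58@mail.com│1004     
Sydney│Inactive│2024-11-11│hank3@mail.com  │1005     
London│Closed  │2024-09-21│frank26@mail.com│1006     
Berlin│Active  │2024-03-06│dave64@mail.com │1007     
                                                     
                                                     
                                                     
                                                     
                                                     
                                                     
                                                     
                                                     
                                                     
                                                     
                                                     
                                                     
                                                     


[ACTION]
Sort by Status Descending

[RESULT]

City  │Status ▼│Date      │Email           │ID       
──────┼────────┼──────────┼────────────────┼────     
Paris │Pending │2024-05-23│grace86@mail.com│1000     
Berlin│Inactive│2024-09-27│alice20@mail.com│1001     
Berlin│Inactive│2024-05-24│alice58@mail.com│1004     
Sydney│Inactive│2024-11-11│hank3@mail.com  │1005     
Paris │Closed  │2024-03-05│carol98@mail.com│1003     
London│Closed  │2024-09-21│frank26@mail.com│1006     
NYC   │Active  │2024-02-22│frank68@mail.com│1002     
Berlin│Active  │2024-03-06│dave64@mail.com │1007     
                                                     
                                                     
                                                     
                                                     
                                                     
                                                     
                                                     
                                                     
                                                     
                                                     
                                                     
                                                     
                                                     


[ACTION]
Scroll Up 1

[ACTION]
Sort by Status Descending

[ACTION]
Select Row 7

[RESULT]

City  │Status ▼│Date      │Email           │ID       
──────┼────────┼──────────┼────────────────┼────     
Paris │Pending │2024-05-23│grace86@mail.com│1000     
Berlin│Inactive│2024-09-27│alice20@mail.com│1001     
Berlin│Inactive│2024-05-24│alice58@mail.com│1004     
Sydney│Inactive│2024-11-11│hank3@mail.com  │1005     
Paris │Closed  │2024-03-05│carol98@mail.com│1003     
London│Closed  │2024-09-21│frank26@mail.com│1006     
NYC   │Active  │2024-02-22│frank68@mail.com│1002     
>erlin│Active  │2024-03-06│dave64@mail.com │1007     
                                                     
                                                     
                                                     
                                                     
                                                     
                                                     
                                                     
                                                     
                                                     
                                                     
                                                     
                                                     
                                                     


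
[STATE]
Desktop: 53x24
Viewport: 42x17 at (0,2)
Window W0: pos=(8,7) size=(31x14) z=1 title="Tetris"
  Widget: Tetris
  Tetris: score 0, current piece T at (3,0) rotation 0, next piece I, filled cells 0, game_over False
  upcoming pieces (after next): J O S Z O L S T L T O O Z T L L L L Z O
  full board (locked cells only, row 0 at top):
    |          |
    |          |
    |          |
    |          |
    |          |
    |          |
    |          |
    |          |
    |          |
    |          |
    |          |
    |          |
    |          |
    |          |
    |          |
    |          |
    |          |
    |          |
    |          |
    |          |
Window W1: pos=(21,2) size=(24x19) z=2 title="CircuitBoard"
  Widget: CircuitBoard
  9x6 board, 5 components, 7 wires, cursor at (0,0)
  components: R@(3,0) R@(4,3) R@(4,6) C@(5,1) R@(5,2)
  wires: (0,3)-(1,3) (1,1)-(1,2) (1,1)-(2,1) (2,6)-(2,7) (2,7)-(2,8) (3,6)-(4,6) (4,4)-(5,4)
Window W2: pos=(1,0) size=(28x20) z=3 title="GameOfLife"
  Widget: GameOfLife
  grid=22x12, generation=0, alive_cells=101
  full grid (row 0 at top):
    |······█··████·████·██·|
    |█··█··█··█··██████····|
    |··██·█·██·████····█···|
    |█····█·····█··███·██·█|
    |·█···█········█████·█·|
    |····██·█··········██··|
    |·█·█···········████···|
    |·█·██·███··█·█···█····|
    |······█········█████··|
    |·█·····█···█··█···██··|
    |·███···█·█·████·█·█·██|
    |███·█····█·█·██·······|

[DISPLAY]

 ┠──────────────────────────┨━━━━━━━━━━━━━
 ┃Gen: 0                    ┃tBoard       
 ┃······█··████·████·██·    ┃─────────────
 ┃█··█··█··█··██████····    ┃2 3 4 5 6 7 8
 ┃··██·█·██·████····█···    ┃         ·   
 ┃█····█·····█··███·██·█    ┃         │   
 ┃·█···█········█████·█·    ┃ · ─ ·   ·   
 ┃····██·█··········██··    ┃ │           
 ┃·█·█···········████···    ┃ ·           
 ┃·█·██·███··█·█···█····    ┃             
 ┃······█········█████··    ┃             
 ┃·█·····█···█··█···██··    ┃             
 ┃·███···█·█·████·█·█·██    ┃         R   
 ┃███·█····█·█·██·······    ┃             
 ┃                          ┃ C   R       
 ┃                          ┃ (0,0)       
 ┃                          ┃             


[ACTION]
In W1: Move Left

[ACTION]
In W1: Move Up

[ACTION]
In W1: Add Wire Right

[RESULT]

 ┠──────────────────────────┨━━━━━━━━━━━━━
 ┃Gen: 0                    ┃tBoard       
 ┃······█··████·████·██·    ┃─────────────
 ┃█··█··█··█··██████····    ┃2 3 4 5 6 7 8
 ┃··██·█·██·████····█···    ┃ ·       ·   
 ┃█····█·····█··███·██·█    ┃         │   
 ┃·█···█········█████·█·    ┃ · ─ ·   ·   
 ┃····██·█··········██··    ┃ │           
 ┃·█·█···········████···    ┃ ·           
 ┃·█·██·███··█·█···█····    ┃             
 ┃······█········█████··    ┃             
 ┃·█·····█···█··█···██··    ┃             
 ┃·███···█·█·████·█·█·██    ┃         R   
 ┃███·█····█·█·██·······    ┃             
 ┃                          ┃ C   R       
 ┃                          ┃ (0,0)       
 ┃                          ┃             


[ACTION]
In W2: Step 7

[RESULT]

 ┠──────────────────────────┨━━━━━━━━━━━━━
 ┃Gen: 7                    ┃tBoard       
 ┃····█·················    ┃─────────────
 ┃··████··█··········██·    ┃2 3 4 5 6 7 8
 ┃█····██·█··········██·    ┃ ·       ·   
 ┃···█···█···········██·    ┃         │   
 ┃█··█··················    ┃ · ─ ·   ·   
 ┃···············████···    ┃ │           
 ┃·····█········███··█··    ┃ ·           
 ┃██·█·█·······██·····█·    ┃             
 ┃██···█·······███···█··    ┃             
 ┃··███········███·█·█··    ┃             
 ┃··············█···█···    ┃         R   
 ┃···············████···    ┃             
 ┃                          ┃ C   R       
 ┃                          ┃ (0,0)       
 ┃                          ┃             


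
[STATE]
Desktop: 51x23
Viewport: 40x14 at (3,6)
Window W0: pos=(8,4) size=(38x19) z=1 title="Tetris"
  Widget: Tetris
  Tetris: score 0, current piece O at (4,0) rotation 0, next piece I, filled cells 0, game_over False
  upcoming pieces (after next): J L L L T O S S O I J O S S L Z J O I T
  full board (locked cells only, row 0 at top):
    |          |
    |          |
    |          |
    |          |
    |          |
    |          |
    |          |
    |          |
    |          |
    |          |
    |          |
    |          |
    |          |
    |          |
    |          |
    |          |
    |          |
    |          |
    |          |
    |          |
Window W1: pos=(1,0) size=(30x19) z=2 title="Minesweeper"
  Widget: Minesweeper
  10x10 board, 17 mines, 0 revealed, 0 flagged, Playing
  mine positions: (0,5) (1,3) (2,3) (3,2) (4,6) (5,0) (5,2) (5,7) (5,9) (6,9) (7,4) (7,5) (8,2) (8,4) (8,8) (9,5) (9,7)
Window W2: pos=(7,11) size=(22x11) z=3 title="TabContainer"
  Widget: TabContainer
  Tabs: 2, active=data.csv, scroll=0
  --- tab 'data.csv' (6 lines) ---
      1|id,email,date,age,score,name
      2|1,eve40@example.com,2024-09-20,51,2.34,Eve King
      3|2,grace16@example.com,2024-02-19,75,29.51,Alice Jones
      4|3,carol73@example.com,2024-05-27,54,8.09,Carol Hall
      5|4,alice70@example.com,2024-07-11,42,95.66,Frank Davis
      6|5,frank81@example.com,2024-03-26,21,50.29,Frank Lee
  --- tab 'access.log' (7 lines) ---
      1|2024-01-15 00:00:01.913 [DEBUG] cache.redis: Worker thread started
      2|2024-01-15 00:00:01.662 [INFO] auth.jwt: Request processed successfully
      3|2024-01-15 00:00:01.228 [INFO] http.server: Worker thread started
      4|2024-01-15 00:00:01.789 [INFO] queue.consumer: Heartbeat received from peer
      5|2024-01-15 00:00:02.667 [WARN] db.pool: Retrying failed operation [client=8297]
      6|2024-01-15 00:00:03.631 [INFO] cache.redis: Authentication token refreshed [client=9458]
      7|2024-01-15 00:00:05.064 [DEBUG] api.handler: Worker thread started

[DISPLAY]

■■■■■■■■■                  ┃────────────
■■■■■■■■■                  ┃            
■■■■■■■■■                  ┃            
■■■■■■■■■                  ┃            
■■■■■■■■■                  ┃            
■■■■┏━━━━━━━━━━━━━━━━━━━━┓ ┃            
■■■■┃ TabContainer       ┃ ┃            
    ┠────────────────────┨ ┃            
    ┃[data.csv]│ access.l┃ ┃            
    ┃────────────────────┃ ┃            
    ┃id,email,date,age,sc┃ ┃            
    ┃1,eve40@example.com,┃ ┃            
━━━━┃2,grace16@example.co┃━┛            
    ┃3,carol73@example.co┃              


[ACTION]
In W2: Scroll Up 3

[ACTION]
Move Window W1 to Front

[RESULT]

■■■■■■■■■                  ┃────────────
■■■■■■■■■                  ┃            
■■■■■■■■■                  ┃            
■■■■■■■■■                  ┃            
■■■■■■■■■                  ┃            
■■■■■■■■■                  ┃            
■■■■■■■■■                  ┃            
                           ┃            
                           ┃            
                           ┃            
                           ┃            
                           ┃            
━━━━━━━━━━━━━━━━━━━━━━━━━━━┛            
    ┃3,carol73@example.co┃              


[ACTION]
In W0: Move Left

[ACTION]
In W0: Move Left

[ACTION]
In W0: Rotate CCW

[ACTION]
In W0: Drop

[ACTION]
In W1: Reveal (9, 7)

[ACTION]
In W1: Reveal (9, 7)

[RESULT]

■✹■■■■■■■                  ┃────────────
■■■■■✹■■■                  ┃            
■✹■■■■✹■✹                  ┃            
■■■■■■■■✹                  ┃            
■■■✹✹■■■■                  ┃            
■✹■✹■■■✹■                  ┃            
■■■■✹■✹■■                  ┃            
                           ┃            
                           ┃            
                           ┃            
                           ┃            
                           ┃            
━━━━━━━━━━━━━━━━━━━━━━━━━━━┛            
    ┃3,carol73@example.co┃              


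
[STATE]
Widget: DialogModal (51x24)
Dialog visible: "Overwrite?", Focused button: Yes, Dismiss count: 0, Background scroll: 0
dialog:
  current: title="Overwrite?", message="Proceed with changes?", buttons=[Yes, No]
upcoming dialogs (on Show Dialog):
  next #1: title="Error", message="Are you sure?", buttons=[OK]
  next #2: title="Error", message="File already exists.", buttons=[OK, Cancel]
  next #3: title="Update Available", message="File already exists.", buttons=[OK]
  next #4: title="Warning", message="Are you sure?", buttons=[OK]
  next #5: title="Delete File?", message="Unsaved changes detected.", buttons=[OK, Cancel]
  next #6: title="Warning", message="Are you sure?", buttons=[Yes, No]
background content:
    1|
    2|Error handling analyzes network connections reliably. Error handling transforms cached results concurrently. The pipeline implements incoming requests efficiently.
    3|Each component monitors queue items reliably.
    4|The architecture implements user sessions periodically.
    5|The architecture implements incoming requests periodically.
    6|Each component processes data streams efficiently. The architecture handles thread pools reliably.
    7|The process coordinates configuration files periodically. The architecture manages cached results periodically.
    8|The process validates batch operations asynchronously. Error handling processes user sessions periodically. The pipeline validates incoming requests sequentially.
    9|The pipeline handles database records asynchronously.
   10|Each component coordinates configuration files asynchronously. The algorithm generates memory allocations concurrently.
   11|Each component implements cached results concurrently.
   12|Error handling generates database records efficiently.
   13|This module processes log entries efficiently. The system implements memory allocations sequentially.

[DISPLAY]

                                                   
Error handling analyzes network connections reliabl
Each component monitors queue items reliably.      
The architecture implements user sessions periodica
The architecture implements incoming requests perio
Each component processes data streams efficiently. 
The process coordinates configuration files periodi
The process validates batch operations asynchronous
The pipeline handles database records asynchronousl
Each componen┌───────────────────────┐on files asyn
Each componen│       Overwrite?      │ts concurrent
Error handlin│ Proceed with changes? │rds efficient
This module p│       [Yes]  No       │ciently. The 
             └───────────────────────┘             
                                                   
                                                   
                                                   
                                                   
                                                   
                                                   
                                                   
                                                   
                                                   
                                                   


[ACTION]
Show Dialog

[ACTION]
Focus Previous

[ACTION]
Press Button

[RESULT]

                                                   
Error handling analyzes network connections reliabl
Each component monitors queue items reliably.      
The architecture implements user sessions periodica
The architecture implements incoming requests perio
Each component processes data streams efficiently. 
The process coordinates configuration files periodi
The process validates batch operations asynchronous
The pipeline handles database records asynchronousl
Each component coordinates configuration files asyn
Each component implements cached results concurrent
Error handling generates database records efficient
This module processes log entries efficiently. The 
                                                   
                                                   
                                                   
                                                   
                                                   
                                                   
                                                   
                                                   
                                                   
                                                   
                                                   


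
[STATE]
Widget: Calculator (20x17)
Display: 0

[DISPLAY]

                   0
┌───┬───┬───┬───┐   
│ 7 │ 8 │ 9 │ ÷ │   
├───┼───┼───┼───┤   
│ 4 │ 5 │ 6 │ × │   
├───┼───┼───┼───┤   
│ 1 │ 2 │ 3 │ - │   
├───┼───┼───┼───┤   
│ 0 │ . │ = │ + │   
├───┼───┼───┼───┤   
│ C │ MC│ MR│ M+│   
└───┴───┴───┴───┘   
                    
                    
                    
                    
                    


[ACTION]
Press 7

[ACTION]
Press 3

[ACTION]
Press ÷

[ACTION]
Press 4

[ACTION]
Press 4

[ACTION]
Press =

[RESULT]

         1.659090909
┌───┬───┬───┬───┐   
│ 7 │ 8 │ 9 │ ÷ │   
├───┼───┼───┼───┤   
│ 4 │ 5 │ 6 │ × │   
├───┼───┼───┼───┤   
│ 1 │ 2 │ 3 │ - │   
├───┼───┼───┼───┤   
│ 0 │ . │ = │ + │   
├───┼───┼───┼───┤   
│ C │ MC│ MR│ M+│   
└───┴───┴───┴───┘   
                    
                    
                    
                    
                    


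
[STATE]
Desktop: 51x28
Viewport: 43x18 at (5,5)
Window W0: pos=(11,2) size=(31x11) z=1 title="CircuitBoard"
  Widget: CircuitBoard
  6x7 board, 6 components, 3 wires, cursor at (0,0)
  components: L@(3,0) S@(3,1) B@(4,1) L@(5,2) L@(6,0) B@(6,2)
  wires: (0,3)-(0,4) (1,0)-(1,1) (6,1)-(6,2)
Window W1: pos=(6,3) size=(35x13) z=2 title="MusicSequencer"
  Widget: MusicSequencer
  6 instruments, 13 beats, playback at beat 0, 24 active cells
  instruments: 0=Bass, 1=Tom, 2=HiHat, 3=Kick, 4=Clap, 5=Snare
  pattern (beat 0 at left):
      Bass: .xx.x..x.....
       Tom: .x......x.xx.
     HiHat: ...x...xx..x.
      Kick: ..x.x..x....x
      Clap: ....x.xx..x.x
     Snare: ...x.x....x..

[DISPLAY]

 ┠─────────────────────────────────┨┃      
 ┃      ▼123456789012              ┃┃      
 ┃  Bass·██·█··█·····              ┃┃      
 ┃   Tom·█······█·██·              ┃┃      
 ┃ HiHat···█···██··█·              ┃┃      
 ┃  Kick··█·█··█····█              ┃┃      
 ┃  Clap····█·██··█·█              ┃┃      
 ┃ Snare···█·█····█··              ┃┛      
 ┃                                 ┃       
 ┃                                 ┃       
 ┗━━━━━━━━━━━━━━━━━━━━━━━━━━━━━━━━━┛       
                                           
                                           
                                           
                                           
                                           
                                           
                                           


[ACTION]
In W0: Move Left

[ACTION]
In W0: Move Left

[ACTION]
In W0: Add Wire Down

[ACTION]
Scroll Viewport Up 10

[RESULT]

                                           
                                           
      ┏━━━━━━━━━━━━━━━━━━━━━━━━━━━━━┓      
 ┏━━━━━━━━━━━━━━━━━━━━━━━━━━━━━━━━━┓┃      
 ┃ MusicSequencer                  ┃┨      
 ┠─────────────────────────────────┨┃      
 ┃      ▼123456789012              ┃┃      
 ┃  Bass·██·█··█·····              ┃┃      
 ┃   Tom·█······█·██·              ┃┃      
 ┃ HiHat···█···██··█·              ┃┃      
 ┃  Kick··█·█··█····█              ┃┃      
 ┃  Clap····█·██··█·█              ┃┃      
 ┃ Snare···█·█····█··              ┃┛      
 ┃                                 ┃       
 ┃                                 ┃       
 ┗━━━━━━━━━━━━━━━━━━━━━━━━━━━━━━━━━┛       
                                           
                                           


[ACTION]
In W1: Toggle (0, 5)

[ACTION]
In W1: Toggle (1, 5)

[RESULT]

                                           
                                           
      ┏━━━━━━━━━━━━━━━━━━━━━━━━━━━━━┓      
 ┏━━━━━━━━━━━━━━━━━━━━━━━━━━━━━━━━━┓┃      
 ┃ MusicSequencer                  ┃┨      
 ┠─────────────────────────────────┨┃      
 ┃      ▼123456789012              ┃┃      
 ┃  Bass·██·██·█·····              ┃┃      
 ┃   Tom·█···█··█·██·              ┃┃      
 ┃ HiHat···█···██··█·              ┃┃      
 ┃  Kick··█·█··█····█              ┃┃      
 ┃  Clap····█·██··█·█              ┃┃      
 ┃ Snare···█·█····█··              ┃┛      
 ┃                                 ┃       
 ┃                                 ┃       
 ┗━━━━━━━━━━━━━━━━━━━━━━━━━━━━━━━━━┛       
                                           
                                           


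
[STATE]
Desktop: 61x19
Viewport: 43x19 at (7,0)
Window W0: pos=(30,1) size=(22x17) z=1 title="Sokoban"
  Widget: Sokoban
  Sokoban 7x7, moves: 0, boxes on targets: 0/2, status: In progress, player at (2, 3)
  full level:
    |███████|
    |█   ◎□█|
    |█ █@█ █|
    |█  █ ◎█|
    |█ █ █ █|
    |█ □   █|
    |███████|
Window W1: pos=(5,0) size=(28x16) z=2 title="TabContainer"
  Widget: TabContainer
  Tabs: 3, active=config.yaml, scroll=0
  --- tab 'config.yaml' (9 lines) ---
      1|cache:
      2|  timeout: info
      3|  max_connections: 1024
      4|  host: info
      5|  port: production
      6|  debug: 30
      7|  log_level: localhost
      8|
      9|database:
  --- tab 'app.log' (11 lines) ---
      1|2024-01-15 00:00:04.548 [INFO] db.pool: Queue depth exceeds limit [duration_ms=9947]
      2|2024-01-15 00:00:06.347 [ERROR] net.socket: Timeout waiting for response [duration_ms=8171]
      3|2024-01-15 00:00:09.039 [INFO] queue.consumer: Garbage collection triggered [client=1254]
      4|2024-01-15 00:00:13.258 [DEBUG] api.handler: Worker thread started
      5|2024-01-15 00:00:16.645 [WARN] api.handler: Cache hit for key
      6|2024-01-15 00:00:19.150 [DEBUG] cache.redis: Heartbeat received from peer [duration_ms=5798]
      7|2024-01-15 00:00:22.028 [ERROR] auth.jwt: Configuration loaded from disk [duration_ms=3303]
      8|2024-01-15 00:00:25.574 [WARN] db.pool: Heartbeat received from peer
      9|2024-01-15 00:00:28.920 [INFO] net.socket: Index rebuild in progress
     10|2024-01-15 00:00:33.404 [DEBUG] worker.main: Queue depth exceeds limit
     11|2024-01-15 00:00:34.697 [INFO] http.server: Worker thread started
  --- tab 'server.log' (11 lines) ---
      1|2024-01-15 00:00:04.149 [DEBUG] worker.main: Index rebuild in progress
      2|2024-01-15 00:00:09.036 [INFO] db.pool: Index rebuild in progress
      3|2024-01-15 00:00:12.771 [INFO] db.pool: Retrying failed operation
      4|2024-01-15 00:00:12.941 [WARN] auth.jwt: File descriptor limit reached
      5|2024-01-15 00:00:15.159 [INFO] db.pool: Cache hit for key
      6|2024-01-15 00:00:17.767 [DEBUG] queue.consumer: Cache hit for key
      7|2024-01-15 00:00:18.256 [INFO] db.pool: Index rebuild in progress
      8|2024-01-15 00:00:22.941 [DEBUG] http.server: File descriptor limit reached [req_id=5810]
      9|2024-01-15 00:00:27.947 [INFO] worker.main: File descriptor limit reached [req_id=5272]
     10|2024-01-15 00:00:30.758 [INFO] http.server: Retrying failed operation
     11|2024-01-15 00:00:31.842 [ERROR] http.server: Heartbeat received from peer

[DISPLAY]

━━━━━━━━━━━━━━━━━━━━━━━━━┓                 
TabContainer             ┃━━━━━━━━━━━━━━━━━
─────────────────────────┨okoban           
config.yaml]│ app.log │ s┃─────────────────
─────────────────────────┃█████            
ache:                    ┃  ◎□█            
 timeout: info           ┃█@█ █            
 max_connections: 1024   ┃ █ ◎█            
 host: info              ┃█ █ █            
 port: production        ┃□   █            
 debug: 30               ┃█████            
 log_level: localhost    ┃ves: 0  0/2      
                         ┃                 
atabase:                 ┃                 
                         ┃                 
━━━━━━━━━━━━━━━━━━━━━━━━━┛                 
                       ┃                   
                       ┗━━━━━━━━━━━━━━━━━━━
                                           


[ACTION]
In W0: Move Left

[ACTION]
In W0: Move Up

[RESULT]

━━━━━━━━━━━━━━━━━━━━━━━━━┓                 
TabContainer             ┃━━━━━━━━━━━━━━━━━
─────────────────────────┨okoban           
config.yaml]│ app.log │ s┃─────────────────
─────────────────────────┃█████            
ache:                    ┃ @◎□█            
 timeout: info           ┃█ █ █            
 max_connections: 1024   ┃ █ ◎█            
 host: info              ┃█ █ █            
 port: production        ┃□   █            
 debug: 30               ┃█████            
 log_level: localhost    ┃ves: 1  0/2      
                         ┃                 
atabase:                 ┃                 
                         ┃                 
━━━━━━━━━━━━━━━━━━━━━━━━━┛                 
                       ┃                   
                       ┗━━━━━━━━━━━━━━━━━━━
                                           


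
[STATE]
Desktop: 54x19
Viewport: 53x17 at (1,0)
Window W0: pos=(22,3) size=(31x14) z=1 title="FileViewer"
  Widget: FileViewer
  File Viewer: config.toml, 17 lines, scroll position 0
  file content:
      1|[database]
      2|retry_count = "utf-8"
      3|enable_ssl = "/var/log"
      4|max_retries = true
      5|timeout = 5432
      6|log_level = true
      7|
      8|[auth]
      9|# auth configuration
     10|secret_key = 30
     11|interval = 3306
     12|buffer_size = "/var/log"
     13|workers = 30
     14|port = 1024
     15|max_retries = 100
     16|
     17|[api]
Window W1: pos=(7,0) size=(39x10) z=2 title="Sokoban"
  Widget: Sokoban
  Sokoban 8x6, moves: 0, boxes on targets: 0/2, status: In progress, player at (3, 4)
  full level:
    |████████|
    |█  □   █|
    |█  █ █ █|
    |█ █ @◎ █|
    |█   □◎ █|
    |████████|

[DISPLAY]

      ┏━━━━━━━━━━━━━━━━━━━━━━━━━━━━━━━━━━━━━┓        
      ┃ Sokoban                             ┃        
      ┠─────────────────────────────────────┨        
      ┃████████                             ┃━━━━━━┓ 
      ┃█  □   █                             ┃      ┃ 
      ┃█  █ █ █                             ┃──────┨ 
      ┃█ █ @◎ █                             ┃     ▲┃ 
      ┃█   □◎ █                             ┃     █┃ 
      ┃████████                             ┃     ░┃ 
      ┗━━━━━━━━━━━━━━━━━━━━━━━━━━━━━━━━━━━━━┛     ░┃ 
                     ┃timeout = 5432              ░┃ 
                     ┃log_level = true            ░┃ 
                     ┃                            ░┃ 
                     ┃[auth]                      ░┃ 
                     ┃# auth configuration        ░┃ 
                     ┃secret_key = 30             ▼┃ 
                     ┗━━━━━━━━━━━━━━━━━━━━━━━━━━━━━┛ 


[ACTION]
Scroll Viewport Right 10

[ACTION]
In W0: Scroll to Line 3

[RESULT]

      ┏━━━━━━━━━━━━━━━━━━━━━━━━━━━━━━━━━━━━━┓        
      ┃ Sokoban                             ┃        
      ┠─────────────────────────────────────┨        
      ┃████████                             ┃━━━━━━┓ 
      ┃█  □   █                             ┃      ┃ 
      ┃█  █ █ █                             ┃──────┨ 
      ┃█ █ @◎ █                             ┃     ▲┃ 
      ┃█   □◎ █                             ┃     ░┃ 
      ┃████████                             ┃     ░┃ 
      ┗━━━━━━━━━━━━━━━━━━━━━━━━━━━━━━━━━━━━━┛     █┃ 
                     ┃                            ░┃ 
                     ┃[auth]                      ░┃ 
                     ┃# auth configuration        ░┃ 
                     ┃secret_key = 30             ░┃ 
                     ┃interval = 3306             ░┃ 
                     ┃buffer_size = "/var/log"    ▼┃ 
                     ┗━━━━━━━━━━━━━━━━━━━━━━━━━━━━━┛ 


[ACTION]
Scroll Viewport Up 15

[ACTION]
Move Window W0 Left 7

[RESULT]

      ┏━━━━━━━━━━━━━━━━━━━━━━━━━━━━━━━━━━━━━┓        
      ┃ Sokoban                             ┃        
      ┠─────────────────────────────────────┨        
      ┃████████                             ┃        
      ┃█  □   █                             ┃        
      ┃█  █ █ █                             ┃        
      ┃█ █ @◎ █                             ┃        
      ┃█   □◎ █                             ┃        
      ┃████████                             ┃        
      ┗━━━━━━━━━━━━━━━━━━━━━━━━━━━━━━━━━━━━━┛        
              ┃                            ░┃        
              ┃[auth]                      ░┃        
              ┃# auth configuration        ░┃        
              ┃secret_key = 30             ░┃        
              ┃interval = 3306             ░┃        
              ┃buffer_size = "/var/log"    ▼┃        
              ┗━━━━━━━━━━━━━━━━━━━━━━━━━━━━━┛        


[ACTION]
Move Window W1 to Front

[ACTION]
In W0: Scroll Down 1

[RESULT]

      ┏━━━━━━━━━━━━━━━━━━━━━━━━━━━━━━━━━━━━━┓        
      ┃ Sokoban                             ┃        
      ┠─────────────────────────────────────┨        
      ┃████████                             ┃        
      ┃█  □   █                             ┃        
      ┃█  █ █ █                             ┃        
      ┃█ █ @◎ █                             ┃        
      ┃█   □◎ █                             ┃        
      ┃████████                             ┃        
      ┗━━━━━━━━━━━━━━━━━━━━━━━━━━━━━━━━━━━━━┛        
              ┃[auth]                      █┃        
              ┃# auth configuration        ░┃        
              ┃secret_key = 30             ░┃        
              ┃interval = 3306             ░┃        
              ┃buffer_size = "/var/log"    ░┃        
              ┃workers = 30                ▼┃        
              ┗━━━━━━━━━━━━━━━━━━━━━━━━━━━━━┛        
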